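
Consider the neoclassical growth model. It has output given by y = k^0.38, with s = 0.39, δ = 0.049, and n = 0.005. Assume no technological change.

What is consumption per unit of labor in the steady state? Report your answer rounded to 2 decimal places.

At the steady state, Δk = 0, so s·k^α = (n + δ)·k.
Dividing both sides by k: k^(1−α) = s / (n + δ).
k^0.62 = 0.39 / (0.005 + 0.049) = 0.39 / 0.054 = 7.2222
k* = 7.2222^(1/0.62) ≈ 24.2634
y* = (k*)^α = 24.2634^0.38 ≈ 3.3596
c* = (1 − s)·y* = (1 − 0.39) × 3.3596 ≈ 2.0494

c* = 2.05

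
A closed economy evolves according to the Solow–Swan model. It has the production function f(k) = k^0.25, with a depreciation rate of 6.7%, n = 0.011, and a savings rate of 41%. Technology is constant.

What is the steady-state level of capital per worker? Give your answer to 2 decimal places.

At the steady state, Δk = 0, so s·k^α = (n + δ)·k.
Dividing both sides by k: k^(1−α) = s / (n + δ).
k^0.75 = 0.41 / (0.011 + 0.067) = 0.41 / 0.078 = 5.2564
k* = 5.2564^(1/0.75) ≈ 9.1394

k* ≈ 9.14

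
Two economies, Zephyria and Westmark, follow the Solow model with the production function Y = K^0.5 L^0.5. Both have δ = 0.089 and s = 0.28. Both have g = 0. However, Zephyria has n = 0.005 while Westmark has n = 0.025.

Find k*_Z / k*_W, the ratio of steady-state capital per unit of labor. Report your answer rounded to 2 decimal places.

k*_Z / k*_W ≈ 1.47

Steady-state k* = [s/(n + δ)]^(1/(1−α)), so the ratio is [ (s_Z/(n + δ)_Z) / (s_W/(n + δ)_W) ]^2.
s_Z/(n + δ)_Z = 0.28/0.094 = 2.9787; s_W/(n + δ)_W = 0.28/0.114 = 2.4561.
Ratio = (2.9787/2.4561)^2 = 1.2128^2 ≈ 1.4709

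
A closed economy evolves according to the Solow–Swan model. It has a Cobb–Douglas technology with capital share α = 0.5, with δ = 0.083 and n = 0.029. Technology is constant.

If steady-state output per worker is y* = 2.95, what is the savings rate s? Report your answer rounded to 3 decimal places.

s ≈ 0.330

At the steady state, Δk = 0, so s·k^α = (n + δ)·k.
Since y* = [s/(n + δ)]^(α/(1−α)), we have s/(n + δ) = (y*)^((1−α)/α) = 2.95^1 = 2.9500.
Therefore s = 2.9500 × (n + δ) = 2.9500 × 0.112 = 0.3304.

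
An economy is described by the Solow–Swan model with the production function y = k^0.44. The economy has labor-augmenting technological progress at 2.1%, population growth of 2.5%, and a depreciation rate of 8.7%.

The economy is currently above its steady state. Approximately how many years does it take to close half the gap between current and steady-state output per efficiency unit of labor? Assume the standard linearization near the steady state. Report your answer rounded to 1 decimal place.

Near the steady state the convergence rate is λ = (1 − α)(n + g + δ).
λ = (1 − 0.44) × 0.133 = 0.56 × 0.133 = 0.07448
Half-life = ln 2 / λ = 0.6931 / 0.07448 ≈ 9.31 years

half-life ≈ 9.3 years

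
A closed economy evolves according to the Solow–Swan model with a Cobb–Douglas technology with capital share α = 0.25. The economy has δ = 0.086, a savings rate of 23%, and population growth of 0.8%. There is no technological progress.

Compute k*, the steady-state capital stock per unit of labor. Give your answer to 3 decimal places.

At the steady state, Δk = 0, so s·k^α = (n + δ)·k.
Dividing both sides by k: k^(1−α) = s / (n + δ).
k^0.75 = 0.23 / (0.008 + 0.086) = 0.23 / 0.094 = 2.4468
k* = 2.4468^(1/0.75) ≈ 3.2971

k* ≈ 3.297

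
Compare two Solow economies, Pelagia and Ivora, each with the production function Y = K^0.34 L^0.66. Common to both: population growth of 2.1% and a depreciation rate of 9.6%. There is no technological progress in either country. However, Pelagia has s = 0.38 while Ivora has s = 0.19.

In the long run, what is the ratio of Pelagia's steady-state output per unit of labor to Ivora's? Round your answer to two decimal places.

ratio ≈ 1.43

Steady-state y* = [s/(n + δ)]^(α/(1−α)), so the ratio is [ (s_P/(n + δ)_P) / (s_I/(n + δ)_I) ]^0.5152.
s_P/(n + δ)_P = 0.38/0.117 = 3.2479; s_I/(n + δ)_I = 0.19/0.117 = 1.6239.
Ratio = (3.2479/1.6239)^0.5152 = 2.0001^0.5152 ≈ 1.4292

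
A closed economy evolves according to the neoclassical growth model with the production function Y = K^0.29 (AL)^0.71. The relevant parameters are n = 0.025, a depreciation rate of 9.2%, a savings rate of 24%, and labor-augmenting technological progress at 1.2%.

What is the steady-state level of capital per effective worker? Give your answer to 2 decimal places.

Steady state requires s·f(k) = (n + g + δ)·k, i.e. s·k^α = (n + g + δ)·k.
Rearranging, k^(1−α) = s / (n + g + δ).
k^0.71 = 0.24 / (0.025 + 0.012 + 0.092) = 0.24 / 0.129 = 1.8605
k* = 1.8605^(1/0.71) ≈ 2.3975

k* = 2.40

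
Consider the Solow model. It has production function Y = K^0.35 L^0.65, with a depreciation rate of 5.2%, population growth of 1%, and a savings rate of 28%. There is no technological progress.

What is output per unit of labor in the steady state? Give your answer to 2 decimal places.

At the steady state, Δk = 0, so s·k^α = (n + δ)·k.
Dividing both sides by k: k^(1−α) = s / (n + δ).
k^0.65 = 0.28 / (0.010 + 0.052) = 0.28 / 0.062 = 4.5161
k* = 4.5161^(1/0.65) ≈ 10.1702
y* = (k*)^α = 10.1702^0.35 ≈ 2.2520

y* = 2.25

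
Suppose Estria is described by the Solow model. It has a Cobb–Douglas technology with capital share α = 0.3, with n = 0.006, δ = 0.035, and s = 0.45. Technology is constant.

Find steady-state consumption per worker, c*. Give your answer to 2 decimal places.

At the steady state, Δk = 0, so s·k^α = (n + δ)·k.
Rearranging, k^(1−α) = s / (n + δ).
k^0.7 = 0.45 / (0.006 + 0.035) = 0.45 / 0.041 = 10.9756
k* = 10.9756^(1/0.7) ≈ 30.6426
y* = (k*)^α = 30.6426^0.3 ≈ 2.7919
c* = (1 − s)·y* = (1 − 0.45) × 2.7919 ≈ 1.5355

c* = 1.54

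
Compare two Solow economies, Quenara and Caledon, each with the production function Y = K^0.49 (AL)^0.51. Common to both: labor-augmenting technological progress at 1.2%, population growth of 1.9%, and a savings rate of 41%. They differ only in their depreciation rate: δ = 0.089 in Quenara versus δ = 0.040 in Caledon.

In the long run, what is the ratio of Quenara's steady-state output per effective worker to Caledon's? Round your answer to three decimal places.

Steady-state y* = [s/(n + g + δ)]^(α/(1−α)), so the ratio is [ (s_Q/(n + g + δ)_Q) / (s_C/(n + g + δ)_C) ]^0.9608.
s_Q/(n + g + δ)_Q = 0.41/0.120 = 3.4167; s_C/(n + g + δ)_C = 0.41/0.071 = 5.7746.
Ratio = (3.4167/5.7746)^0.9608 = 0.5917^0.9608 ≈ 0.6040

y*_Q / y*_C ≈ 0.604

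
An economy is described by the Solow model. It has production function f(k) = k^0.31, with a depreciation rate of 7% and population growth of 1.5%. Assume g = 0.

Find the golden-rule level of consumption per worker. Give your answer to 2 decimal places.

At the golden rule, f'(k) = n + δ, so α·k^(α−1) = n + δ and k_gold = (α/(n + δ))^(1/(1−α)).
k_gold = (0.31/0.085)^(1/0.69) = 3.6471^1.4493 ≈ 6.5228
c_gold = f(k_gold) − (n + δ)·k_gold = 1.7884 − 0.085×6.5228 ≈ 1.2340

c_gold ≈ 1.23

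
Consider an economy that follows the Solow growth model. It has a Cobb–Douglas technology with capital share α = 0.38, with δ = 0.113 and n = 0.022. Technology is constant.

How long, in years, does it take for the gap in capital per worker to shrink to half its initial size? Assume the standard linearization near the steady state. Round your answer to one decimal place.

about 8.3 years

Near the steady state the convergence rate is λ = (1 − α)(n + δ).
λ = (1 − 0.38) × 0.135 = 0.62 × 0.135 = 0.0837
Half-life = ln 2 / λ = 0.6931 / 0.0837 ≈ 8.28 years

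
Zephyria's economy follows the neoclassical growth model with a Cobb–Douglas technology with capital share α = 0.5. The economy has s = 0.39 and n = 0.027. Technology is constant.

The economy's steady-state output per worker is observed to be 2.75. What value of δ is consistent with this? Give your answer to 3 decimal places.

δ ≈ 0.115

At the steady state, Δk = 0, so s·k^α = (n + δ)·k.
Since y* = [s/(n + δ)]^(α/(1−α)), we have s/(n + δ) = (y*)^((1−α)/α) = 2.75^1 = 2.7500.
Therefore n + δ = s / 2.7500 = 0.39 / 2.7500 = 0.1418, so δ = 0.1418 − 0.027 = 0.1148.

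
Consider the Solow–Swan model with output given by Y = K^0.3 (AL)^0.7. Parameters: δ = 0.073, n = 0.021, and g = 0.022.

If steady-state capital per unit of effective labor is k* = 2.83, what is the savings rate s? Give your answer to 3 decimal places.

At the steady state, Δk = 0, so s·k^α = (n + g + δ)·k.
So s / (n + g + δ) = (k*)^(1−α) = 2.83^0.7 = 2.0713.
Therefore s = 2.0713 × (n + g + δ) = 2.0713 × 0.116 = 0.2403.

s ≈ 0.240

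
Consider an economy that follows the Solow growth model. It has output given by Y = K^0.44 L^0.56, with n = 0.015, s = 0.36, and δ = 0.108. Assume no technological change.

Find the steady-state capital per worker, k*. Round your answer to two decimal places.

k* = 6.81

At the steady state, Δk = 0, so s·k^α = (n + δ)·k.
Dividing both sides by k: k^(1−α) = s / (n + δ).
k^0.56 = 0.36 / (0.015 + 0.108) = 0.36 / 0.123 = 2.9268
k* = 2.9268^(1/0.56) ≈ 6.8053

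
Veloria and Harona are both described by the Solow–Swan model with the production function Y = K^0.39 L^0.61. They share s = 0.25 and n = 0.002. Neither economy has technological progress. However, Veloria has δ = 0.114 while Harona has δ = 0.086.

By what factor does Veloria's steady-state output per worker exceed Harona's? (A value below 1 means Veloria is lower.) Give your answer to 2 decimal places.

Steady-state y* = [s/(n + δ)]^(α/(1−α)), so the ratio is [ (s_V/(n + δ)_V) / (s_H/(n + δ)_H) ]^0.6393.
s_V/(n + δ)_V = 0.25/0.116 = 2.1552; s_H/(n + δ)_H = 0.25/0.088 = 2.8409.
Ratio = (2.1552/2.8409)^0.6393 = 0.7586^0.6393 ≈ 0.8381

y*_V / y*_H ≈ 0.84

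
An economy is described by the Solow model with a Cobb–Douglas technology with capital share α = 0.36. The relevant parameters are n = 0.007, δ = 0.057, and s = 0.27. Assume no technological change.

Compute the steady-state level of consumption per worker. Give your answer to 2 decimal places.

c* ≈ 1.64

Steady state requires s·f(k) = (n + δ)·k, i.e. s·k^α = (n + δ)·k.
Dividing both sides by k: k^(1−α) = s / (n + δ).
k^0.64 = 0.27 / (0.007 + 0.057) = 0.27 / 0.064 = 4.2188
k* = 4.2188^(1/0.64) ≈ 9.4811
y* = (k*)^α = 9.4811^0.36 ≈ 2.2473
c* = (1 − s)·y* = (1 − 0.27) × 2.2473 ≈ 1.6405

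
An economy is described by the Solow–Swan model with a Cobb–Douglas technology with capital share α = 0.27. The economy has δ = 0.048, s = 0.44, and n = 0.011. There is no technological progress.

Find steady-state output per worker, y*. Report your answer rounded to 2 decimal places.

y* = 2.10

At the steady state, Δk = 0, so s·k^α = (n + δ)·k.
Dividing both sides by k: k^(1−α) = s / (n + δ).
k^0.73 = 0.44 / (0.011 + 0.048) = 0.44 / 0.059 = 7.4576
k* = 7.4576^(1/0.73) ≈ 15.6798
y* = (k*)^α = 15.6798^0.27 ≈ 2.1025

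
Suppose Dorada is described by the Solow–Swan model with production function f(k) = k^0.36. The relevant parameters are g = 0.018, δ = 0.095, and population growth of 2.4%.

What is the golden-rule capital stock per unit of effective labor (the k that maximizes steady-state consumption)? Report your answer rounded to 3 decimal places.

The golden rule sets f'(k) = n + g + δ, i.e. α·k^(α−1) = n + g + δ.
So k^(1−α) = α / (n + g + δ) = 0.36 / 0.137 = 2.6277.
k_gold = 2.6277^(1/0.64) ≈ 4.5247

k_gold ≈ 4.525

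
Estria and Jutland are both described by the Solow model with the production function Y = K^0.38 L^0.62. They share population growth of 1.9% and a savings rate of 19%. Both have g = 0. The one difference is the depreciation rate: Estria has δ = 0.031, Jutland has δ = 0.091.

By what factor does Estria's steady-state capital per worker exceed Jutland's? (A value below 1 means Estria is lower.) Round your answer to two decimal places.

Steady-state k* = [s/(n + δ)]^(1/(1−α)), so the ratio is [ (s_E/(n + δ)_E) / (s_J/(n + δ)_J) ]^1.6129.
s_E/(n + δ)_E = 0.19/0.050 = 3.8000; s_J/(n + δ)_J = 0.19/0.110 = 1.7273.
Ratio = (3.8000/1.7273)^1.6129 = 2.2000^1.6129 ≈ 3.5669

ratio ≈ 3.57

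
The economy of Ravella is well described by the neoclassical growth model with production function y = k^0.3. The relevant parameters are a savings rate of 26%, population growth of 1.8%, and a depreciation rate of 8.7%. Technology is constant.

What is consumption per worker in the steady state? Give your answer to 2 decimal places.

Steady state requires s·f(k) = (n + δ)·k, i.e. s·k^α = (n + δ)·k.
Rearranging, k^(1−α) = s / (n + δ).
k^0.7 = 0.26 / (0.018 + 0.087) = 0.26 / 0.105 = 2.4762
k* = 2.4762^(1/0.7) ≈ 3.6522
y* = (k*)^α = 3.6522^0.3 ≈ 1.4749
c* = (1 − s)·y* = (1 − 0.26) × 1.4749 ≈ 1.0914

c* ≈ 1.09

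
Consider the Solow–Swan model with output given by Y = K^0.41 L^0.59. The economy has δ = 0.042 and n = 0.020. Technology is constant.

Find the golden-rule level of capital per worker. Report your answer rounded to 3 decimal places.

The golden rule sets f'(k) = n + δ, i.e. α·k^(α−1) = n + δ.
So k^(1−α) = α / (n + δ) = 0.41 / 0.062 = 6.6129.
k_gold = 6.6129^(1/0.59) ≈ 24.5751

k_gold ≈ 24.575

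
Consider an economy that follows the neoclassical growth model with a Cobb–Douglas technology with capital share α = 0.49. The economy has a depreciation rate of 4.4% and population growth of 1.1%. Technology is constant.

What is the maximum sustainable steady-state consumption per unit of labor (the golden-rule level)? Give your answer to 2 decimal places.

c_gold ≈ 4.17

At the golden rule, f'(k) = n + δ, so α·k^(α−1) = n + δ and k_gold = (α/(n + δ))^(1/(1−α)).
k_gold = (0.49/0.055)^(1/0.51) = 8.9091^1.9608 ≈ 72.8508
c_gold = f(k_gold) − (n + δ)·k_gold = 8.1770 − 0.055×72.8508 ≈ 4.1702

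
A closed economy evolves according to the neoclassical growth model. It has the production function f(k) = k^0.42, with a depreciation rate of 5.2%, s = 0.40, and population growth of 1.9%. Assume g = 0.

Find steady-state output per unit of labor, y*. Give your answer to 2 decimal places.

y* = 3.50

Steady state requires s·f(k) = (n + δ)·k, i.e. s·k^α = (n + δ)·k.
Dividing both sides by k: k^(1−α) = s / (n + δ).
k^0.58 = 0.40 / (0.019 + 0.052) = 0.40 / 0.071 = 5.6338
k* = 5.6338^(1/0.58) ≈ 19.7009
y* = (k*)^α = 19.7009^0.42 ≈ 3.4969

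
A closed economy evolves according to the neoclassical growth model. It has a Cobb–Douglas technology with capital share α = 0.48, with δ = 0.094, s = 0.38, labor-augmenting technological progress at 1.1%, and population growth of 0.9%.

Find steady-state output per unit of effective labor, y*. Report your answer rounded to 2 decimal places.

At the steady state, Δk = 0, so s·k^α = (n + g + δ)·k.
Dividing both sides by k: k^(1−α) = s / (n + g + δ).
k^0.52 = 0.38 / (0.009 + 0.011 + 0.094) = 0.38 / 0.114 = 3.3333
k* = 3.3333^(1/0.52) ≈ 10.1281
y* = (k*)^α = 10.1281^0.48 ≈ 3.0385

y* = 3.04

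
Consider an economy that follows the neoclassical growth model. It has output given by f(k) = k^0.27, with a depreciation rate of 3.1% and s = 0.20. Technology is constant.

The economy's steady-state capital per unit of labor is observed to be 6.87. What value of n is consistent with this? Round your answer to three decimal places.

In steady state, investment equals break-even investment: s·k^α = (n + δ)·k.
So s / (n + δ) = (k*)^(1−α) = 6.87^0.73 = 4.0830.
Therefore n + δ = s / 4.0830 = 0.20 / 4.0830 = 0.0490, so n = 0.0490 − 0.031 = 0.0180.

n ≈ 0.018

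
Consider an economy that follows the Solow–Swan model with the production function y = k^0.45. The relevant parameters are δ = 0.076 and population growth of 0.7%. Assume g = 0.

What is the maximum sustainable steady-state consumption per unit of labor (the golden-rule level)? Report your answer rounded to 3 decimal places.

c_gold ≈ 2.193

At the golden rule, f'(k) = n + δ, so α·k^(α−1) = n + δ and k_gold = (α/(n + δ))^(1/(1−α)).
k_gold = (0.45/0.083)^(1/0.55) = 5.4217^1.8182 ≈ 21.6175
c_gold = f(k_gold) − (n + δ)·k_gold = 3.9871 − 0.083×21.6175 ≈ 2.1928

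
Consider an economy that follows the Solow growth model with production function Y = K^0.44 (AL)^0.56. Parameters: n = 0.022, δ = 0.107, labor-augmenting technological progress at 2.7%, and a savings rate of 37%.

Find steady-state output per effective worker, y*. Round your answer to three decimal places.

At the steady state, Δk = 0, so s·k^α = (n + g + δ)·k.
Dividing both sides by k: k^(1−α) = s / (n + g + δ).
k^0.56 = 0.37 / (0.022 + 0.027 + 0.107) = 0.37 / 0.156 = 2.3718
k* = 2.3718^(1/0.56) ≈ 4.6750
y* = (k*)^α = 4.6750^0.44 ≈ 1.9711

y* ≈ 1.971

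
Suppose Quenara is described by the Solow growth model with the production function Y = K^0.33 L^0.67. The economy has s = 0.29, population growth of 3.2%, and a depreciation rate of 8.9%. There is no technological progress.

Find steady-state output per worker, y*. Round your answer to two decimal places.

y* ≈ 1.54

Steady state requires s·f(k) = (n + δ)·k, i.e. s·k^α = (n + δ)·k.
Dividing both sides by k: k^(1−α) = s / (n + δ).
k^0.67 = 0.29 / (0.032 + 0.089) = 0.29 / 0.121 = 2.3967
k* = 2.3967^(1/0.67) ≈ 3.6863
y* = (k*)^α = 3.6863^0.33 ≈ 1.5381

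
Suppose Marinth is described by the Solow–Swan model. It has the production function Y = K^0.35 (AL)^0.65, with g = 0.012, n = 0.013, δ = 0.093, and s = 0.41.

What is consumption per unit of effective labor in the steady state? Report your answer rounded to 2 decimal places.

Steady state requires s·f(k) = (n + g + δ)·k, i.e. s·k^α = (n + g + δ)·k.
Rearranging, k^(1−α) = s / (n + g + δ).
k^0.65 = 0.41 / (0.013 + 0.012 + 0.093) = 0.41 / 0.118 = 3.4746
k* = 3.4746^(1/0.65) ≈ 6.7946
y* = (k*)^α = 6.7946^0.35 ≈ 1.9555
c* = (1 − s)·y* = (1 − 0.41) × 1.9555 ≈ 1.1537

c* = 1.15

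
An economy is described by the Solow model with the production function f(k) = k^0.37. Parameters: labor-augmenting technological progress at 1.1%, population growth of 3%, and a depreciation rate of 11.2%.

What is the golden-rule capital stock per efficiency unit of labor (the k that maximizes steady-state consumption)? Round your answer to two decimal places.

The golden rule sets f'(k) = n + g + δ, i.e. α·k^(α−1) = n + g + δ.
So k^(1−α) = α / (n + g + δ) = 0.37 / 0.153 = 2.4183.
k_gold = 2.4183^(1/0.63) ≈ 4.0621

k_gold ≈ 4.06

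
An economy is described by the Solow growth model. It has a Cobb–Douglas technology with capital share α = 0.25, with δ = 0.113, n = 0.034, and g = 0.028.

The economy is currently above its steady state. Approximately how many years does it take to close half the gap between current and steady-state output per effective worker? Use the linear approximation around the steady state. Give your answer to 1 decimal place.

about 5.3 years

Near the steady state the convergence rate is λ = (1 − α)(n + g + δ).
λ = (1 − 0.25) × 0.175 = 0.75 × 0.175 = 0.13125
Half-life = ln 2 / λ = 0.6931 / 0.13125 ≈ 5.28 years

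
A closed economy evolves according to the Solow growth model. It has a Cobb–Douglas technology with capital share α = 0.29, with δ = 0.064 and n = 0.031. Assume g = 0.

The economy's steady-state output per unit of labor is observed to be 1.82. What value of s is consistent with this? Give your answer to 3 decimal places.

Steady state requires s·f(k) = (n + δ)·k, i.e. s·k^α = (n + δ)·k.
Since y* = [s/(n + δ)]^(α/(1−α)), we have s/(n + δ) = (y*)^((1−α)/α) = 1.82^2.4483 = 4.3324.
Therefore s = 4.3324 × (n + δ) = 4.3324 × 0.095 = 0.4116.

s ≈ 0.412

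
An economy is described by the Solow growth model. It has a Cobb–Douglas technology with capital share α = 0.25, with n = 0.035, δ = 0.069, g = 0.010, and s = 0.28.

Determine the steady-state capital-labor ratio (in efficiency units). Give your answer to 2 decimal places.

k* = 3.31

Steady state requires s·f(k) = (n + g + δ)·k, i.e. s·k^α = (n + g + δ)·k.
Rearranging, k^(1−α) = s / (n + g + δ).
k^0.75 = 0.28 / (0.035 + 0.010 + 0.069) = 0.28 / 0.114 = 2.4561
k* = 2.4561^(1/0.75) ≈ 3.3138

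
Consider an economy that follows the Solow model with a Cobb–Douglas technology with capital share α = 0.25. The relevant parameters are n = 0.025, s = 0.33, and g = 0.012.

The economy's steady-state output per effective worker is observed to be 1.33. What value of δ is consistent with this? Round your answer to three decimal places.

Steady state requires s·f(k) = (n + g + δ)·k, i.e. s·k^α = (n + g + δ)·k.
Since y* = [s/(n + g + δ)]^(α/(1−α)), we have s/(n + g + δ) = (y*)^((1−α)/α) = 1.33^3 = 2.3526.
Therefore n + g + δ = s / 2.3526 = 0.33 / 2.3526 = 0.1403, so δ = 0.1403 − 0.037 = 0.1033.

δ ≈ 0.103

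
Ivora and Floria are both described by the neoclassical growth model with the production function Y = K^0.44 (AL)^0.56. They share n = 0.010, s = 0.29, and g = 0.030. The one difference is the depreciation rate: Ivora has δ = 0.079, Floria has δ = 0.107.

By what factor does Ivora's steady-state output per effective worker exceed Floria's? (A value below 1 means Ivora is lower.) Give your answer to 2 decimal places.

Steady-state y* = [s/(n + g + δ)]^(α/(1−α)), so the ratio is [ (s_I/(n + g + δ)_I) / (s_F/(n + g + δ)_F) ]^0.7857.
s_I/(n + g + δ)_I = 0.29/0.119 = 2.4370; s_F/(n + g + δ)_F = 0.29/0.147 = 1.9728.
Ratio = (2.4370/1.9728)^0.7857 = 1.2353^0.7857 ≈ 1.1806

ratio ≈ 1.18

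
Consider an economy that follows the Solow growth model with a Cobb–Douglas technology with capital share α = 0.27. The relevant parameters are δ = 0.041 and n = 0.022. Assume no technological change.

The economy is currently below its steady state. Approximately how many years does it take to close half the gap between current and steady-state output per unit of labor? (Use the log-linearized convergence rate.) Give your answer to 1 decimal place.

Near the steady state the convergence rate is λ = (1 − α)(n + δ).
λ = (1 − 0.27) × 0.063 = 0.73 × 0.063 = 0.04599
Half-life = ln 2 / λ = 0.6931 / 0.04599 ≈ 15.07 years

about 15.1 years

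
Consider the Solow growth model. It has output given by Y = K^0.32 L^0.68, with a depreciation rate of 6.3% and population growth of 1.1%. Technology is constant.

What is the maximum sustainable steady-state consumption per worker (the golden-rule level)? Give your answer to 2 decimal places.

At the golden rule, f'(k) = n + δ, so α·k^(α−1) = n + δ and k_gold = (α/(n + δ))^(1/(1−α)).
k_gold = (0.32/0.074)^(1/0.68) = 4.3243^1.4706 ≈ 8.6135
c_gold = f(k_gold) − (n + δ)·k_gold = 1.9919 − 0.074×8.6135 ≈ 1.3545

c_gold ≈ 1.35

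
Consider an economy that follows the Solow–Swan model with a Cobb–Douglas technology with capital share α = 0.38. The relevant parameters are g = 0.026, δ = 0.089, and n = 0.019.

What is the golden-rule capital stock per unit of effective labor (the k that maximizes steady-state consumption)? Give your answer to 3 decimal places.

k_gold ≈ 5.372

The golden rule sets f'(k) = n + g + δ, i.e. α·k^(α−1) = n + g + δ.
So k^(1−α) = α / (n + g + δ) = 0.38 / 0.134 = 2.8358.
k_gold = 2.8358^(1/0.62) ≈ 5.3718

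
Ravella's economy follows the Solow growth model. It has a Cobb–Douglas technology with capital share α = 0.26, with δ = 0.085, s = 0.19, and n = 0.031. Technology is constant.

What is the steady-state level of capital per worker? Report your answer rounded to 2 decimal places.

k* = 1.95

At the steady state, Δk = 0, so s·k^α = (n + δ)·k.
Rearranging, k^(1−α) = s / (n + δ).
k^0.74 = 0.19 / (0.031 + 0.085) = 0.19 / 0.116 = 1.6379
k* = 1.6379^(1/0.74) ≈ 1.9479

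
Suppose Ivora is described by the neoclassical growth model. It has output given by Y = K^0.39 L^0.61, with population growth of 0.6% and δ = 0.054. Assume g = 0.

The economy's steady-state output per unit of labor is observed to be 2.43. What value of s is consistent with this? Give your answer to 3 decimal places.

Steady state requires s·f(k) = (n + δ)·k, i.e. s·k^α = (n + δ)·k.
Since y* = [s/(n + δ)]^(α/(1−α)), we have s/(n + δ) = (y*)^((1−α)/α) = 2.43^1.5641 = 4.0098.
Therefore s = 4.0098 × (n + δ) = 4.0098 × 0.060 = 0.2406.

s ≈ 0.241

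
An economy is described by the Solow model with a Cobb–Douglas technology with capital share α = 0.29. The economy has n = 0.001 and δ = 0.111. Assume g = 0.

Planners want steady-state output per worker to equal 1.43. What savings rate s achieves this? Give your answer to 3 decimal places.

s ≈ 0.269

In steady state, investment equals break-even investment: s·k^α = (n + δ)·k.
Since y* = [s/(n + δ)]^(α/(1−α)), we have s/(n + δ) = (y*)^((1−α)/α) = 1.43^2.4483 = 2.4005.
Therefore s = 2.4005 × (n + δ) = 2.4005 × 0.112 = 0.2689.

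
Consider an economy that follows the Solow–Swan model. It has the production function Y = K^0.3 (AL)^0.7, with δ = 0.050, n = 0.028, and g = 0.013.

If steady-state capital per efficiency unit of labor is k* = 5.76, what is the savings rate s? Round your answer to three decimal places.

s ≈ 0.310

Steady state requires s·f(k) = (n + g + δ)·k, i.e. s·k^α = (n + g + δ)·k.
So s / (n + g + δ) = (k*)^(1−α) = 5.76^0.7 = 3.4064.
Therefore s = 3.4064 × (n + g + δ) = 3.4064 × 0.091 = 0.3100.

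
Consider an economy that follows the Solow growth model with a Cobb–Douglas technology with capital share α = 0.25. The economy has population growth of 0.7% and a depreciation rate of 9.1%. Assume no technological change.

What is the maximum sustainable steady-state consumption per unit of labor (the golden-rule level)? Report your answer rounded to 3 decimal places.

At the golden rule, f'(k) = n + δ, so α·k^(α−1) = n + δ and k_gold = (α/(n + δ))^(1/(1−α)).
k_gold = (0.25/0.098)^(1/0.75) = 2.5510^1.3333 ≈ 3.4855
c_gold = f(k_gold) − (n + δ)·k_gold = 1.3664 − 0.098×3.4855 ≈ 1.0248

c_gold ≈ 1.025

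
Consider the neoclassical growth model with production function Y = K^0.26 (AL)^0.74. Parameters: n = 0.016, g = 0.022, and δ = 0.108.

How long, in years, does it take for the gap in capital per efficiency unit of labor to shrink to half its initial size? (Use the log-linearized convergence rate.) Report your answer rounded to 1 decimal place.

Near the steady state the convergence rate is λ = (1 − α)(n + g + δ).
λ = (1 − 0.26) × 0.146 = 0.74 × 0.146 = 0.10804
Half-life = ln 2 / λ = 0.6931 / 0.10804 ≈ 6.42 years

t_½ ≈ 6.4 years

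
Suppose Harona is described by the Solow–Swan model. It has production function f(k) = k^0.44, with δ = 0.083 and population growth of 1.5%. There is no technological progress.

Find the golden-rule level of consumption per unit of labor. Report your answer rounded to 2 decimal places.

c_gold ≈ 1.82

At the golden rule, f'(k) = n + δ, so α·k^(α−1) = n + δ and k_gold = (α/(n + δ))^(1/(1−α)).
k_gold = (0.44/0.098)^(1/0.56) = 4.4898^1.7857 ≈ 14.6111
c_gold = f(k_gold) − (n + δ)·k_gold = 3.2543 − 0.098×14.6111 ≈ 1.8224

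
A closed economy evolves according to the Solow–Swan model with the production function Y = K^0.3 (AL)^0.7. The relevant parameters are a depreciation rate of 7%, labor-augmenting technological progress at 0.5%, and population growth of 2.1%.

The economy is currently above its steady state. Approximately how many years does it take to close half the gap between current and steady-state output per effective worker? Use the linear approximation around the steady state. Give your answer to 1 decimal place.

Near the steady state the convergence rate is λ = (1 − α)(n + g + δ).
λ = (1 − 0.3) × 0.096 = 0.7 × 0.096 = 0.0672
Half-life = ln 2 / λ = 0.6931 / 0.0672 ≈ 10.31 years

t_½ ≈ 10.3 years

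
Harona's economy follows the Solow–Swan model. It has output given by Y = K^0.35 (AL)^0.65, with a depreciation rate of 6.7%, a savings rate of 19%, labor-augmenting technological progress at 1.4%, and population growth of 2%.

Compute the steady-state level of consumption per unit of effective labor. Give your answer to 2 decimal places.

In steady state, investment equals break-even investment: s·k^α = (n + g + δ)·k.
Dividing both sides by k: k^(1−α) = s / (n + g + δ).
k^0.65 = 0.19 / (0.020 + 0.014 + 0.067) = 0.19 / 0.101 = 1.8812
k* = 1.8812^(1/0.65) ≈ 2.6437
y* = (k*)^α = 2.6437^0.35 ≈ 1.4053
c* = (1 − s)·y* = (1 − 0.19) × 1.4053 ≈ 1.1383

c* ≈ 1.14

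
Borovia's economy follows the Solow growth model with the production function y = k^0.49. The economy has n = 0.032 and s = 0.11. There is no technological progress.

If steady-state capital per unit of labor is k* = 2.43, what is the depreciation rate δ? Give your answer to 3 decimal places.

δ ≈ 0.038

At the steady state, Δk = 0, so s·k^α = (n + δ)·k.
So s / (n + δ) = (k*)^(1−α) = 2.43^0.51 = 1.5727.
Therefore n + δ = s / 1.5727 = 0.11 / 1.5727 = 0.0699, so δ = 0.0699 − 0.032 = 0.0379.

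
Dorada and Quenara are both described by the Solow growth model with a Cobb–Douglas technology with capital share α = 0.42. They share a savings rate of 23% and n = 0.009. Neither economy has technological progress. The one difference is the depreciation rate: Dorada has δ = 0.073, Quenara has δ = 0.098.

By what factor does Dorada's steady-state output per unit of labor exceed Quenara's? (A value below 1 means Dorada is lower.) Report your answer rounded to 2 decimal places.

y*_D / y*_Q ≈ 1.21

Steady-state y* = [s/(n + δ)]^(α/(1−α)), so the ratio is [ (s_D/(n + δ)_D) / (s_Q/(n + δ)_Q) ]^0.7241.
s_D/(n + δ)_D = 0.23/0.082 = 2.8049; s_Q/(n + δ)_Q = 0.23/0.107 = 2.1495.
Ratio = (2.8049/2.1495)^0.7241 = 1.3049^0.7241 ≈ 1.2125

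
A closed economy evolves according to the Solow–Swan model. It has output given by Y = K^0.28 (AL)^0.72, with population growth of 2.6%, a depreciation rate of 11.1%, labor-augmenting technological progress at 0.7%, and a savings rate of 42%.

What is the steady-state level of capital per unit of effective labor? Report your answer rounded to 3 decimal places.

Steady state requires s·f(k) = (n + g + δ)·k, i.e. s·k^α = (n + g + δ)·k.
Dividing both sides by k: k^(1−α) = s / (n + g + δ).
k^0.72 = 0.42 / (0.026 + 0.007 + 0.111) = 0.42 / 0.144 = 2.9167
k* = 2.9167^(1/0.72) ≈ 4.4227

k* = 4.423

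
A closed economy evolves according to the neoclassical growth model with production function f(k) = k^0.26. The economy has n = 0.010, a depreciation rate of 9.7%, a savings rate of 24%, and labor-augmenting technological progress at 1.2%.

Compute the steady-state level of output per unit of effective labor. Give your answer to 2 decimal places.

Steady state requires s·f(k) = (n + g + δ)·k, i.e. s·k^α = (n + g + δ)·k.
Rearranging, k^(1−α) = s / (n + g + δ).
k^0.74 = 0.24 / (0.010 + 0.012 + 0.097) = 0.24 / 0.119 = 2.0168
k* = 2.0168^(1/0.74) ≈ 2.5805
y* = (k*)^α = 2.5805^0.26 ≈ 1.2795

y* = 1.28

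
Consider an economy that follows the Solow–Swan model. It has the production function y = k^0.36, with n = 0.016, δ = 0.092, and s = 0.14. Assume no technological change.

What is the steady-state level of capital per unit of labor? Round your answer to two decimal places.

k* = 1.50

In steady state, investment equals break-even investment: s·k^α = (n + δ)·k.
Rearranging, k^(1−α) = s / (n + δ).
k^0.64 = 0.14 / (0.016 + 0.092) = 0.14 / 0.108 = 1.2963
k* = 1.2963^(1/0.64) ≈ 1.5000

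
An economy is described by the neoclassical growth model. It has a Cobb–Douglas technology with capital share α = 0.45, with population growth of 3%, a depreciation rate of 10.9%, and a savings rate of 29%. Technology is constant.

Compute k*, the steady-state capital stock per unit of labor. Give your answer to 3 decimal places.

k* = 3.808

In steady state, investment equals break-even investment: s·k^α = (n + δ)·k.
Dividing both sides by k: k^(1−α) = s / (n + δ).
k^0.55 = 0.29 / (0.030 + 0.109) = 0.29 / 0.139 = 2.0863
k* = 2.0863^(1/0.55) ≈ 3.8079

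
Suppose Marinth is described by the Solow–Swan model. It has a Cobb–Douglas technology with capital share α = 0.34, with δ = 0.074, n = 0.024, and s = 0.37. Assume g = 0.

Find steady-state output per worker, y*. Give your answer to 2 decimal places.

y* ≈ 1.98

At the steady state, Δk = 0, so s·k^α = (n + δ)·k.
Rearranging, k^(1−α) = s / (n + δ).
k^0.66 = 0.37 / (0.024 + 0.074) = 0.37 / 0.098 = 3.7755
k* = 3.7755^(1/0.66) ≈ 7.4852
y* = (k*)^α = 7.4852^0.34 ≈ 1.9826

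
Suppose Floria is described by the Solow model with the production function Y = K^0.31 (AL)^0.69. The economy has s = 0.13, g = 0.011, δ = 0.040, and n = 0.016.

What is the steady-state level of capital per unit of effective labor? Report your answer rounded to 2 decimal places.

Steady state requires s·f(k) = (n + g + δ)·k, i.e. s·k^α = (n + g + δ)·k.
Dividing both sides by k: k^(1−α) = s / (n + g + δ).
k^0.69 = 0.13 / (0.016 + 0.011 + 0.040) = 0.13 / 0.067 = 1.9403
k* = 1.9403^(1/0.69) ≈ 2.6134

k* = 2.61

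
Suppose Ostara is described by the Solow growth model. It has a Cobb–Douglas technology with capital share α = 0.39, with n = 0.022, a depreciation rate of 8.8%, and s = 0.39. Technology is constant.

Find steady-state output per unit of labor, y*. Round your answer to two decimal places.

At the steady state, Δk = 0, so s·k^α = (n + δ)·k.
Dividing both sides by k: k^(1−α) = s / (n + δ).
k^0.61 = 0.39 / (0.022 + 0.088) = 0.39 / 0.110 = 3.5455
k* = 3.5455^(1/0.61) ≈ 7.9636
y* = (k*)^α = 7.9636^0.39 ≈ 2.2461

y* ≈ 2.25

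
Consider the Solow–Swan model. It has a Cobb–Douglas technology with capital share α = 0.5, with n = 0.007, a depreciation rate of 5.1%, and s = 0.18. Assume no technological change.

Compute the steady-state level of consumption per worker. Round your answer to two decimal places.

c* ≈ 2.54

Steady state requires s·f(k) = (n + δ)·k, i.e. s·k^α = (n + δ)·k.
Dividing both sides by k: k^(1−α) = s / (n + δ).
k^0.5 = 0.18 / (0.007 + 0.051) = 0.18 / 0.058 = 3.1034
k* = 3.1034^(1/0.5) ≈ 9.6311
y* = (k*)^α = 9.6311^0.5 ≈ 3.1034
c* = (1 − s)·y* = (1 − 0.18) × 3.1034 ≈ 2.5448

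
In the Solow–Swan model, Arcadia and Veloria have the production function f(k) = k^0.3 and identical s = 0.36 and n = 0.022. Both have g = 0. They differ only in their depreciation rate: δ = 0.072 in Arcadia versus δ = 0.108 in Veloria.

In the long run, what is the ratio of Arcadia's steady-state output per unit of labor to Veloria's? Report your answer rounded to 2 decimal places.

ratio ≈ 1.15

Steady-state y* = [s/(n + δ)]^(α/(1−α)), so the ratio is [ (s_A/(n + δ)_A) / (s_V/(n + δ)_V) ]^0.4286.
s_A/(n + δ)_A = 0.36/0.094 = 3.8298; s_V/(n + δ)_V = 0.36/0.130 = 2.7692.
Ratio = (3.8298/2.7692)^0.4286 = 1.3830^0.4286 ≈ 1.1491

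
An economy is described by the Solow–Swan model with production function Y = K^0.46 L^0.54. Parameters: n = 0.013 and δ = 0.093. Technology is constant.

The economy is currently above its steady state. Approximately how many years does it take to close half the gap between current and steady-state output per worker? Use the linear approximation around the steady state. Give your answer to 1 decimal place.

half-life ≈ 12.1 years

Near the steady state the convergence rate is λ = (1 − α)(n + δ).
λ = (1 − 0.46) × 0.106 = 0.54 × 0.106 = 0.05724
Half-life = ln 2 / λ = 0.6931 / 0.05724 ≈ 12.11 years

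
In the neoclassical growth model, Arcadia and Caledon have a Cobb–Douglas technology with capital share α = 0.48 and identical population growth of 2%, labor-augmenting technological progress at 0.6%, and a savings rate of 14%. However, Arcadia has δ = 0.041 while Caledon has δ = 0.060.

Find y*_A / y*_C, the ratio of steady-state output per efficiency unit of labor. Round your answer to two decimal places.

ratio ≈ 1.26

Steady-state y* = [s/(n + g + δ)]^(α/(1−α)), so the ratio is [ (s_A/(n + g + δ)_A) / (s_C/(n + g + δ)_C) ]^0.9231.
s_A/(n + g + δ)_A = 0.14/0.067 = 2.0896; s_C/(n + g + δ)_C = 0.14/0.086 = 1.6279.
Ratio = (2.0896/1.6279)^0.9231 = 1.2836^0.9231 ≈ 1.2592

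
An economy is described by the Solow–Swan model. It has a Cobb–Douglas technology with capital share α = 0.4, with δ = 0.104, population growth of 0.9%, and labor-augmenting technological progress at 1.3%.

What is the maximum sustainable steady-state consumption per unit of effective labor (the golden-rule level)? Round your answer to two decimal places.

At the golden rule, f'(k) = n + g + δ, so α·k^(α−1) = n + g + δ and k_gold = (α/(n + g + δ))^(1/(1−α)).
k_gold = (0.4/0.126)^(1/0.6) = 3.1746^1.6667 ≈ 6.8575
c_gold = f(k_gold) − (n + g + δ)·k_gold = 2.1601 − 0.126×6.8575 ≈ 1.2961

c_gold ≈ 1.30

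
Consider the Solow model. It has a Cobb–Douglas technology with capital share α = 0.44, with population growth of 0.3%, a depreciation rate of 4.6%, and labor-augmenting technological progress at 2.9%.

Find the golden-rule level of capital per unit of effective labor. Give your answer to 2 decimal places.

k_gold ≈ 21.96

The golden rule sets f'(k) = n + g + δ, i.e. α·k^(α−1) = n + g + δ.
So k^(1−α) = α / (n + g + δ) = 0.44 / 0.078 = 5.6410.
k_gold = 5.6410^(1/0.56) ≈ 21.9638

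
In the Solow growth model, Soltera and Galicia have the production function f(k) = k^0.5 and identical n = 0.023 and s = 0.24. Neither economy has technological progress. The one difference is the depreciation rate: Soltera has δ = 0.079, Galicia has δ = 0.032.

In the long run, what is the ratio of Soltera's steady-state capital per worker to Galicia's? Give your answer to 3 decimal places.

Steady-state k* = [s/(n + δ)]^(1/(1−α)), so the ratio is [ (s_S/(n + δ)_S) / (s_G/(n + δ)_G) ]^2.
s_S/(n + δ)_S = 0.24/0.102 = 2.3529; s_G/(n + δ)_G = 0.24/0.055 = 4.3636.
Ratio = (2.3529/4.3636)^2 = 0.5392^2 ≈ 0.2907

ratio ≈ 0.291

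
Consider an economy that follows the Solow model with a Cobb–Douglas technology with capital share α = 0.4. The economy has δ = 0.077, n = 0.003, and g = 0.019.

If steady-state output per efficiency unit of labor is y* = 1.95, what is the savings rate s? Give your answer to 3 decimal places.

s ≈ 0.270

At the steady state, Δk = 0, so s·k^α = (n + g + δ)·k.
Since y* = [s/(n + g + δ)]^(α/(1−α)), we have s/(n + g + δ) = (y*)^((1−α)/α) = 1.95^1.5 = 2.7230.
Therefore s = 2.7230 × (n + g + δ) = 2.7230 × 0.099 = 0.2696.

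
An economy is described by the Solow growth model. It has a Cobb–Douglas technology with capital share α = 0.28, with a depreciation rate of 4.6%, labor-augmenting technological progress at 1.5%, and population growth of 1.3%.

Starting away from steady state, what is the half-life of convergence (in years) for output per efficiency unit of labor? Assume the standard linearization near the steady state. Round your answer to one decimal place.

t_½ ≈ 13.0 years

Near the steady state the convergence rate is λ = (1 − α)(n + g + δ).
λ = (1 − 0.28) × 0.074 = 0.72 × 0.074 = 0.05328
Half-life = ln 2 / λ = 0.6931 / 0.05328 ≈ 13.01 years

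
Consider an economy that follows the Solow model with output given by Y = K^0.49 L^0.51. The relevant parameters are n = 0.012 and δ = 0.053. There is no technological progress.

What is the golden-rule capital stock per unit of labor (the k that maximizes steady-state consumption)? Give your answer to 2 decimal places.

The golden rule sets f'(k) = n + δ, i.e. α·k^(α−1) = n + δ.
So k^(1−α) = α / (n + δ) = 0.49 / 0.065 = 7.5385.
k_gold = 7.5385^(1/0.51) ≈ 52.5009

k_gold ≈ 52.50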